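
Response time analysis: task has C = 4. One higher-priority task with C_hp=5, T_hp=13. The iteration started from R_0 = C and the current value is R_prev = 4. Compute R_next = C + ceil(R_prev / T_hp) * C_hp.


R_next = C + ceil(R_prev / T_hp) * C_hp
ceil(4 / 13) = ceil(0.3077) = 1
Interference = 1 * 5 = 5
R_next = 4 + 5 = 9

9


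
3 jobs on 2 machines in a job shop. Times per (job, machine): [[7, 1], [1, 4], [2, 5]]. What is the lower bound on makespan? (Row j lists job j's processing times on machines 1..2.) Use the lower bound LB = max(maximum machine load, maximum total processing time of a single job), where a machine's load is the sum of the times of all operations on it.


Machine loads:
  Machine 1: 7 + 1 + 2 = 10
  Machine 2: 1 + 4 + 5 = 10
Max machine load = 10
Job totals:
  Job 1: 8
  Job 2: 5
  Job 3: 7
Max job total = 8
Lower bound = max(10, 8) = 10

10


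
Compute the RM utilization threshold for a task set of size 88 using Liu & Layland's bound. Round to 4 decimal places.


Compute 2^(1/88) = 1.0079077751
Subtract 1: 1.0079077751 - 1 = 0.0079077751
Multiply by n: 88 * 0.0079077751 = 0.6958842088
Round to 4 dp: 0.6959

0.6959


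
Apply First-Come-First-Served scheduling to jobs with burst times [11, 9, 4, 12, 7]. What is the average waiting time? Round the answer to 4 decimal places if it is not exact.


FCFS order (as given): [11, 9, 4, 12, 7]
Waiting times:
  Job 1: wait = 0
  Job 2: wait = 11
  Job 3: wait = 20
  Job 4: wait = 24
  Job 5: wait = 36
Sum of waiting times = 91
Average waiting time = 91/5 = 18.2

18.2


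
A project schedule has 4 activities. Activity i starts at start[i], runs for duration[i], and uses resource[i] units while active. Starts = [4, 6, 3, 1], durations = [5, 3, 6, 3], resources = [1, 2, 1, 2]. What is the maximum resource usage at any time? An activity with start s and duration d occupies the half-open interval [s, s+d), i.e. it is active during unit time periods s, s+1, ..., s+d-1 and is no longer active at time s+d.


Each activity i is active on [start_i, start_i + duration_i).
Compute total resource usage per time slot:
  t=0: active resources = [], total = 0
  t=1: active resources = [2], total = 2
  t=2: active resources = [2], total = 2
  t=3: active resources = [1, 2], total = 3
  t=4: active resources = [1, 1], total = 2
  t=5: active resources = [1, 1], total = 2
  t=6: active resources = [1, 2, 1], total = 4
  t=7: active resources = [1, 2, 1], total = 4
  t=8: active resources = [1, 2, 1], total = 4
Peak resource demand = 4

4


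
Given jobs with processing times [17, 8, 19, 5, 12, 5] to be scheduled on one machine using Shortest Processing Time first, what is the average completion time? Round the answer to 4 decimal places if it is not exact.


Sort jobs by processing time (SPT order): [5, 5, 8, 12, 17, 19]
Compute completion times sequentially:
  Job 1: processing = 5, completes at 5
  Job 2: processing = 5, completes at 10
  Job 3: processing = 8, completes at 18
  Job 4: processing = 12, completes at 30
  Job 5: processing = 17, completes at 47
  Job 6: processing = 19, completes at 66
Sum of completion times = 176
Average completion time = 176/6 = 29.3333

29.3333


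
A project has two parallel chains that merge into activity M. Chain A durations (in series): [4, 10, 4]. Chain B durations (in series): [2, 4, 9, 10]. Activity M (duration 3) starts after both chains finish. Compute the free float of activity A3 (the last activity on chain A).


ES(A3) = sum of predecessors on chain A = 14
EF(A3) = ES + duration = 14 + 4 = 18
Successor of A3 is M. ES(M) = max(sum(A), sum(B)) = max(18, 25) = 25
Free float = ES(successor) - EF(current) = 25 - 18 = 7

7


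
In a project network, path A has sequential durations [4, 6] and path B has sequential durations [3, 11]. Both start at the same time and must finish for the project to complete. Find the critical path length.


Path A total = 4 + 6 = 10
Path B total = 3 + 11 = 14
Critical path = longest path = max(10, 14) = 14

14


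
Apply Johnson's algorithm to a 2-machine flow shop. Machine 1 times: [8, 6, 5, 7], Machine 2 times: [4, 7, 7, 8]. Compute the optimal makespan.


Apply Johnson's rule:
  Group 1 (a <= b): [(3, 5, 7), (2, 6, 7), (4, 7, 8)]
  Group 2 (a > b): [(1, 8, 4)]
Optimal job order: [3, 2, 4, 1]
Schedule:
  Job 3: M1 done at 5, M2 done at 12
  Job 2: M1 done at 11, M2 done at 19
  Job 4: M1 done at 18, M2 done at 27
  Job 1: M1 done at 26, M2 done at 31
Makespan = 31

31


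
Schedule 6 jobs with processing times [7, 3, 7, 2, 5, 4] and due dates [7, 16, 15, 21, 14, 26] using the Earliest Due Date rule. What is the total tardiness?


Sort by due date (EDD order): [(7, 7), (5, 14), (7, 15), (3, 16), (2, 21), (4, 26)]
Compute completion times and tardiness:
  Job 1: p=7, d=7, C=7, tardiness=max(0,7-7)=0
  Job 2: p=5, d=14, C=12, tardiness=max(0,12-14)=0
  Job 3: p=7, d=15, C=19, tardiness=max(0,19-15)=4
  Job 4: p=3, d=16, C=22, tardiness=max(0,22-16)=6
  Job 5: p=2, d=21, C=24, tardiness=max(0,24-21)=3
  Job 6: p=4, d=26, C=28, tardiness=max(0,28-26)=2
Total tardiness = 15

15


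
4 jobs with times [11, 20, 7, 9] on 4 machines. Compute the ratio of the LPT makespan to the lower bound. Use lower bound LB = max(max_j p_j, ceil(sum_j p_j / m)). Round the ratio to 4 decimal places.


LPT order: [20, 11, 9, 7]
Machine loads after assignment: [20, 11, 9, 7]
LPT makespan = 20
Lower bound = max(max_job, ceil(total/4)) = max(20, 12) = 20
Ratio = 20 / 20 = 1.0

1.0


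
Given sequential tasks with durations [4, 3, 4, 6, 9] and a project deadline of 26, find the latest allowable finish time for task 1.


LF(activity 1) = deadline - sum of successor durations
Successors: activities 2 through 5 with durations [3, 4, 6, 9]
Sum of successor durations = 22
LF = 26 - 22 = 4

4


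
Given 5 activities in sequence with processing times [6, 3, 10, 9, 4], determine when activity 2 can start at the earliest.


Activity 2 starts after activities 1 through 1 complete.
Predecessor durations: [6]
ES = 6 = 6

6


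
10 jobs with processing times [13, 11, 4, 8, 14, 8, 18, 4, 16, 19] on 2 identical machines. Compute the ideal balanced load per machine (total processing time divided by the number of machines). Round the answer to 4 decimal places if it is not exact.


Total processing time = 13 + 11 + 4 + 8 + 14 + 8 + 18 + 4 + 16 + 19 = 115
Number of machines = 2
Ideal balanced load = 115 / 2 = 57.5

57.5


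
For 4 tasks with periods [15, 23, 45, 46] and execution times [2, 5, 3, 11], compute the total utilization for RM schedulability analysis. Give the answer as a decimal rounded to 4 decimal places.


Compute individual utilizations (exact fractions):
  Task 1: C/T = 2/15 (approx. 0.1333)
  Task 2: C/T = 5/23 (approx. 0.2174)
  Task 3: C/T = 3/45 = 1/15 (approx. 0.0667)
  Task 4: C/T = 11/46 (approx. 0.2391)
Total utilization U = 2/15 + 5/23 + 1/15 + 11/46 = 151/230
Rounded to 4 decimal places: U = 0.6565
RM (Liu & Layland) bound for 4 tasks = 0.756828; compare with U = 151/230 (approx. 0.656522)
U <= bound, so schedulable by RM sufficient condition.

0.6565


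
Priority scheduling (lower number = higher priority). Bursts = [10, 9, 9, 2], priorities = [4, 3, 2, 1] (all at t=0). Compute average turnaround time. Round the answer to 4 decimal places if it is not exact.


Sort by priority (ascending = highest first):
Order: [(1, 2), (2, 9), (3, 9), (4, 10)]
Completion times:
  Priority 1, burst=2, C=2
  Priority 2, burst=9, C=11
  Priority 3, burst=9, C=20
  Priority 4, burst=10, C=30
Average turnaround = 63/4 = 15.75

15.75


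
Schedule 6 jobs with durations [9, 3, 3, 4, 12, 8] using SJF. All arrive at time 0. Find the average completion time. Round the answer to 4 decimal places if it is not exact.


SJF order (ascending): [3, 3, 4, 8, 9, 12]
Completion times:
  Job 1: burst=3, C=3
  Job 2: burst=3, C=6
  Job 3: burst=4, C=10
  Job 4: burst=8, C=18
  Job 5: burst=9, C=27
  Job 6: burst=12, C=39
Average completion = 103/6 = 17.1667

17.1667


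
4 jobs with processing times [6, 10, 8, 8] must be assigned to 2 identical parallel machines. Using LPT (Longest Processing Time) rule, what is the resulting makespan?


Sort jobs in decreasing order (LPT): [10, 8, 8, 6]
Assign each job to the least loaded machine:
  Machine 1: jobs [10, 6], load = 16
  Machine 2: jobs [8, 8], load = 16
Makespan = max load = 16

16


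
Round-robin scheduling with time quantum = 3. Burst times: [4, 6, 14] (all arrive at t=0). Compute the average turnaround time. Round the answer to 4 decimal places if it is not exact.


Time quantum = 3
Execution trace:
  J1 runs 3 units, time = 3
  J2 runs 3 units, time = 6
  J3 runs 3 units, time = 9
  J1 runs 1 units, time = 10
  J2 runs 3 units, time = 13
  J3 runs 3 units, time = 16
  J3 runs 3 units, time = 19
  J3 runs 3 units, time = 22
  J3 runs 2 units, time = 24
Finish times: [10, 13, 24]
Average turnaround = 47/3 = 15.6667

15.6667


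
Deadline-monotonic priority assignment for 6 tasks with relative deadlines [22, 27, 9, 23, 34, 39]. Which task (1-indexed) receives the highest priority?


Sort tasks by relative deadline (ascending):
  Task 3: deadline = 9
  Task 1: deadline = 22
  Task 4: deadline = 23
  Task 2: deadline = 27
  Task 5: deadline = 34
  Task 6: deadline = 39
Priority order (highest first): [3, 1, 4, 2, 5, 6]
Highest priority task = 3

3


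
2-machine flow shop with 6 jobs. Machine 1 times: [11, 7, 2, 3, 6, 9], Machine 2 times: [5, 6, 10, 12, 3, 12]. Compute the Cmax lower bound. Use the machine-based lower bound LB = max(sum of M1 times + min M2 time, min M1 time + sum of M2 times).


LB1 = sum(M1 times) + min(M2 times) = 38 + 3 = 41
LB2 = min(M1 times) + sum(M2 times) = 2 + 48 = 50
Lower bound = max(LB1, LB2) = max(41, 50) = 50

50


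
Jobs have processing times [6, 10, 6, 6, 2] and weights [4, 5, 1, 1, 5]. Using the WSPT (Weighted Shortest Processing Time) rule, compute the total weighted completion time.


Compute p/w ratios and sort ascending (WSPT): [(2, 5), (6, 4), (10, 5), (6, 1), (6, 1)]
Compute weighted completion times:
  Job (p=2,w=5): C=2, w*C=5*2=10
  Job (p=6,w=4): C=8, w*C=4*8=32
  Job (p=10,w=5): C=18, w*C=5*18=90
  Job (p=6,w=1): C=24, w*C=1*24=24
  Job (p=6,w=1): C=30, w*C=1*30=30
Total weighted completion time = 186

186


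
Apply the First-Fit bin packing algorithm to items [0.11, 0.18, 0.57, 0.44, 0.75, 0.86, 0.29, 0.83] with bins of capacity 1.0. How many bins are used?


Place items sequentially using First-Fit:
  Item 0.11 -> new Bin 1
  Item 0.18 -> Bin 1 (now 0.29)
  Item 0.57 -> Bin 1 (now 0.86)
  Item 0.44 -> new Bin 2
  Item 0.75 -> new Bin 3
  Item 0.86 -> new Bin 4
  Item 0.29 -> Bin 2 (now 0.73)
  Item 0.83 -> new Bin 5
Total bins used = 5

5


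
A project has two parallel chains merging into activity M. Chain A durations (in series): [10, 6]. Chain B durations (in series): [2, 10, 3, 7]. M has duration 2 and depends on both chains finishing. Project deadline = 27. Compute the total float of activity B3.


Forward pass: ES(B3) = sum of predecessors on chain B = 12
EF = ES + duration = 12 + 3 = 15
Backward pass: LF(M) = deadline = 27; LS(M) = 27 - 2 = 25
LF(B3) = LS(M) - sum(successors on chain B) = 25 - 7 = 18
LS = LF - duration = 18 - 3 = 15
Total float = LS - ES = 15 - 12 = 3

3


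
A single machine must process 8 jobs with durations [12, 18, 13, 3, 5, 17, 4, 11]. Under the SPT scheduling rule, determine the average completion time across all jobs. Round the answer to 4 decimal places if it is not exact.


Sort jobs by processing time (SPT order): [3, 4, 5, 11, 12, 13, 17, 18]
Compute completion times sequentially:
  Job 1: processing = 3, completes at 3
  Job 2: processing = 4, completes at 7
  Job 3: processing = 5, completes at 12
  Job 4: processing = 11, completes at 23
  Job 5: processing = 12, completes at 35
  Job 6: processing = 13, completes at 48
  Job 7: processing = 17, completes at 65
  Job 8: processing = 18, completes at 83
Sum of completion times = 276
Average completion time = 276/8 = 34.5

34.5


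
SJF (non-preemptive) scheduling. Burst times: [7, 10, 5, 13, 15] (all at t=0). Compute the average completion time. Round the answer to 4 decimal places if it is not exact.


SJF order (ascending): [5, 7, 10, 13, 15]
Completion times:
  Job 1: burst=5, C=5
  Job 2: burst=7, C=12
  Job 3: burst=10, C=22
  Job 4: burst=13, C=35
  Job 5: burst=15, C=50
Average completion = 124/5 = 24.8

24.8


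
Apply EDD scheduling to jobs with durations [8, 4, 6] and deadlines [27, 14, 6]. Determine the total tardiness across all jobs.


Sort by due date (EDD order): [(6, 6), (4, 14), (8, 27)]
Compute completion times and tardiness:
  Job 1: p=6, d=6, C=6, tardiness=max(0,6-6)=0
  Job 2: p=4, d=14, C=10, tardiness=max(0,10-14)=0
  Job 3: p=8, d=27, C=18, tardiness=max(0,18-27)=0
Total tardiness = 0

0


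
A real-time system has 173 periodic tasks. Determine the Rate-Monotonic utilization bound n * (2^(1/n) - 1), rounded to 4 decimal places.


Compute 2^(1/173) = 1.0040146684
Subtract 1: 1.0040146684 - 1 = 0.0040146684
Multiply by n: 173 * 0.0040146684 = 0.6945376332
Round to 4 dp: 0.6945

0.6945


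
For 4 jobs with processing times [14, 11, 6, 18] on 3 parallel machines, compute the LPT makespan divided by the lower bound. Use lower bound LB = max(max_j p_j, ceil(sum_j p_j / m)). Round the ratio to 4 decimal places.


LPT order: [18, 14, 11, 6]
Machine loads after assignment: [18, 14, 17]
LPT makespan = 18
Lower bound = max(max_job, ceil(total/3)) = max(18, 17) = 18
Ratio = 18 / 18 = 1.0

1.0


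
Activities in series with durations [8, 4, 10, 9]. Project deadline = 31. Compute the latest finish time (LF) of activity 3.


LF(activity 3) = deadline - sum of successor durations
Successors: activities 4 through 4 with durations [9]
Sum of successor durations = 9
LF = 31 - 9 = 22

22


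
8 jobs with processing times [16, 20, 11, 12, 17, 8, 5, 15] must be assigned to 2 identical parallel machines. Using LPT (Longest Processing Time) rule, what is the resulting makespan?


Sort jobs in decreasing order (LPT): [20, 17, 16, 15, 12, 11, 8, 5]
Assign each job to the least loaded machine:
  Machine 1: jobs [20, 15, 11, 5], load = 51
  Machine 2: jobs [17, 16, 12, 8], load = 53
Makespan = max load = 53

53


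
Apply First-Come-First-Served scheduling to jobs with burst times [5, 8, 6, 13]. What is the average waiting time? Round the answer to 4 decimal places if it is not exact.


FCFS order (as given): [5, 8, 6, 13]
Waiting times:
  Job 1: wait = 0
  Job 2: wait = 5
  Job 3: wait = 13
  Job 4: wait = 19
Sum of waiting times = 37
Average waiting time = 37/4 = 9.25

9.25


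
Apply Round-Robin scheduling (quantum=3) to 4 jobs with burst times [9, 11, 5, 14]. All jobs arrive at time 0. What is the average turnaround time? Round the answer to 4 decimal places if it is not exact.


Time quantum = 3
Execution trace:
  J1 runs 3 units, time = 3
  J2 runs 3 units, time = 6
  J3 runs 3 units, time = 9
  J4 runs 3 units, time = 12
  J1 runs 3 units, time = 15
  J2 runs 3 units, time = 18
  J3 runs 2 units, time = 20
  J4 runs 3 units, time = 23
  J1 runs 3 units, time = 26
  J2 runs 3 units, time = 29
  J4 runs 3 units, time = 32
  J2 runs 2 units, time = 34
  J4 runs 3 units, time = 37
  J4 runs 2 units, time = 39
Finish times: [26, 34, 20, 39]
Average turnaround = 119/4 = 29.75

29.75


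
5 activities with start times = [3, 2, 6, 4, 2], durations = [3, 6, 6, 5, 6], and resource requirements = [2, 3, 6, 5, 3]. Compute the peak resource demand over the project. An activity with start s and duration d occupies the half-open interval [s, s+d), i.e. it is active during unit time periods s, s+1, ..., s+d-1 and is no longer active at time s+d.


Each activity i is active on [start_i, start_i + duration_i).
Compute total resource usage per time slot:
  t=0: active resources = [], total = 0
  t=1: active resources = [], total = 0
  t=2: active resources = [3, 3], total = 6
  t=3: active resources = [2, 3, 3], total = 8
  t=4: active resources = [2, 3, 5, 3], total = 13
  t=5: active resources = [2, 3, 5, 3], total = 13
  t=6: active resources = [3, 6, 5, 3], total = 17
  t=7: active resources = [3, 6, 5, 3], total = 17
  t=8: active resources = [6, 5], total = 11
  t=9: active resources = [6], total = 6
  t=10: active resources = [6], total = 6
  t=11: active resources = [6], total = 6
Peak resource demand = 17

17


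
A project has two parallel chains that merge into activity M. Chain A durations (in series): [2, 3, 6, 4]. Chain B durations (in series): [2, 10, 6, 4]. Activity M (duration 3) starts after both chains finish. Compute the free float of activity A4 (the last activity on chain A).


ES(A4) = sum of predecessors on chain A = 11
EF(A4) = ES + duration = 11 + 4 = 15
Successor of A4 is M. ES(M) = max(sum(A), sum(B)) = max(15, 22) = 22
Free float = ES(successor) - EF(current) = 22 - 15 = 7

7


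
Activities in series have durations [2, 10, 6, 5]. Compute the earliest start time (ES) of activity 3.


Activity 3 starts after activities 1 through 2 complete.
Predecessor durations: [2, 10]
ES = 2 + 10 = 12

12


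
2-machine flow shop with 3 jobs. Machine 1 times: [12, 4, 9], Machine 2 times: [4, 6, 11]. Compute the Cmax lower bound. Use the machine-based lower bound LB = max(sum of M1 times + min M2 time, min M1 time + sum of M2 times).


LB1 = sum(M1 times) + min(M2 times) = 25 + 4 = 29
LB2 = min(M1 times) + sum(M2 times) = 4 + 21 = 25
Lower bound = max(LB1, LB2) = max(29, 25) = 29

29


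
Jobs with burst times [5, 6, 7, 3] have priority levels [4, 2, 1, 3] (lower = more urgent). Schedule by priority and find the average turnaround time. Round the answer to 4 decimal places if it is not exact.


Sort by priority (ascending = highest first):
Order: [(1, 7), (2, 6), (3, 3), (4, 5)]
Completion times:
  Priority 1, burst=7, C=7
  Priority 2, burst=6, C=13
  Priority 3, burst=3, C=16
  Priority 4, burst=5, C=21
Average turnaround = 57/4 = 14.25

14.25


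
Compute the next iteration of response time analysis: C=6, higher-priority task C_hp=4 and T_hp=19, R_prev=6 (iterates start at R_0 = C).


R_next = C + ceil(R_prev / T_hp) * C_hp
ceil(6 / 19) = ceil(0.3158) = 1
Interference = 1 * 4 = 4
R_next = 6 + 4 = 10

10


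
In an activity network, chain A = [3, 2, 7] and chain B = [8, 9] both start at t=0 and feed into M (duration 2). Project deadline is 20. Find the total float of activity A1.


Forward pass: ES(A1) = sum of predecessors on chain A = 0
EF = ES + duration = 0 + 3 = 3
Backward pass: LF(M) = deadline = 20; LS(M) = 20 - 2 = 18
LF(A1) = LS(M) - sum(successors on chain A) = 18 - 9 = 9
LS = LF - duration = 9 - 3 = 6
Total float = LS - ES = 6 - 0 = 6

6


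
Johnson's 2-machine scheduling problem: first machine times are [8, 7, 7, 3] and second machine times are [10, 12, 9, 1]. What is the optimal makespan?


Apply Johnson's rule:
  Group 1 (a <= b): [(2, 7, 12), (3, 7, 9), (1, 8, 10)]
  Group 2 (a > b): [(4, 3, 1)]
Optimal job order: [2, 3, 1, 4]
Schedule:
  Job 2: M1 done at 7, M2 done at 19
  Job 3: M1 done at 14, M2 done at 28
  Job 1: M1 done at 22, M2 done at 38
  Job 4: M1 done at 25, M2 done at 39
Makespan = 39

39


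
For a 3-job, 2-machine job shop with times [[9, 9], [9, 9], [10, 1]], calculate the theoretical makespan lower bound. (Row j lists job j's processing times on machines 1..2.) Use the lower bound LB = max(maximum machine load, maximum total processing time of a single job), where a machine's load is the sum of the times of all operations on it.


Machine loads:
  Machine 1: 9 + 9 + 10 = 28
  Machine 2: 9 + 9 + 1 = 19
Max machine load = 28
Job totals:
  Job 1: 18
  Job 2: 18
  Job 3: 11
Max job total = 18
Lower bound = max(28, 18) = 28

28


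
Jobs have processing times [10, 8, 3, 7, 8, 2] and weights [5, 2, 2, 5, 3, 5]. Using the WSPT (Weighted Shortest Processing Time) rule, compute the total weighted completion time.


Compute p/w ratios and sort ascending (WSPT): [(2, 5), (7, 5), (3, 2), (10, 5), (8, 3), (8, 2)]
Compute weighted completion times:
  Job (p=2,w=5): C=2, w*C=5*2=10
  Job (p=7,w=5): C=9, w*C=5*9=45
  Job (p=3,w=2): C=12, w*C=2*12=24
  Job (p=10,w=5): C=22, w*C=5*22=110
  Job (p=8,w=3): C=30, w*C=3*30=90
  Job (p=8,w=2): C=38, w*C=2*38=76
Total weighted completion time = 355

355


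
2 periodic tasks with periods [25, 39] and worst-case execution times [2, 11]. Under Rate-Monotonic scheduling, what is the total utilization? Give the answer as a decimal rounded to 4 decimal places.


Compute individual utilizations (exact fractions):
  Task 1: C/T = 2/25 (approx. 0.08)
  Task 2: C/T = 11/39 (approx. 0.2821)
Total utilization U = 2/25 + 11/39 = 353/975
Rounded to 4 decimal places: U = 0.3621
RM (Liu & Layland) bound for 2 tasks = 0.828427; compare with U = 353/975 (approx. 0.362051)
U <= bound, so schedulable by RM sufficient condition.

0.3621


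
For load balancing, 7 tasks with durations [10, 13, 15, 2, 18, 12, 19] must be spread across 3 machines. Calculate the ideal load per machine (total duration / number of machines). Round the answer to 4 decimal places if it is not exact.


Total processing time = 10 + 13 + 15 + 2 + 18 + 12 + 19 = 89
Number of machines = 3
Ideal balanced load = 89 / 3 = 29.6667

29.6667


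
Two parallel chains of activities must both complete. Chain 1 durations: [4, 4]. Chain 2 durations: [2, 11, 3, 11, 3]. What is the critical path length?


Path A total = 4 + 4 = 8
Path B total = 2 + 11 + 3 + 11 + 3 = 30
Critical path = longest path = max(8, 30) = 30

30


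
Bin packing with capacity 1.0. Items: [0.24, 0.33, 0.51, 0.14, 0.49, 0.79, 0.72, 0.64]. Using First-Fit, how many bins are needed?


Place items sequentially using First-Fit:
  Item 0.24 -> new Bin 1
  Item 0.33 -> Bin 1 (now 0.57)
  Item 0.51 -> new Bin 2
  Item 0.14 -> Bin 1 (now 0.71)
  Item 0.49 -> Bin 2 (now 1.0)
  Item 0.79 -> new Bin 3
  Item 0.72 -> new Bin 4
  Item 0.64 -> new Bin 5
Total bins used = 5

5


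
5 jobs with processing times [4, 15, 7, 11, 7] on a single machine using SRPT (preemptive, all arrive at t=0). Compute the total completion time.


Since all jobs arrive at t=0, SRPT equals SPT ordering.
SPT order: [4, 7, 7, 11, 15]
Completion times:
  Job 1: p=4, C=4
  Job 2: p=7, C=11
  Job 3: p=7, C=18
  Job 4: p=11, C=29
  Job 5: p=15, C=44
Total completion time = 4 + 11 + 18 + 29 + 44 = 106

106


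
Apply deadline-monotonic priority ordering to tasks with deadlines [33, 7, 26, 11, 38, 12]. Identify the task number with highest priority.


Sort tasks by relative deadline (ascending):
  Task 2: deadline = 7
  Task 4: deadline = 11
  Task 6: deadline = 12
  Task 3: deadline = 26
  Task 1: deadline = 33
  Task 5: deadline = 38
Priority order (highest first): [2, 4, 6, 3, 1, 5]
Highest priority task = 2

2


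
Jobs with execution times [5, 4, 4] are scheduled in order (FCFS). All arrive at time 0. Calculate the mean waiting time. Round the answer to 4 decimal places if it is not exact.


FCFS order (as given): [5, 4, 4]
Waiting times:
  Job 1: wait = 0
  Job 2: wait = 5
  Job 3: wait = 9
Sum of waiting times = 14
Average waiting time = 14/3 = 4.6667

4.6667


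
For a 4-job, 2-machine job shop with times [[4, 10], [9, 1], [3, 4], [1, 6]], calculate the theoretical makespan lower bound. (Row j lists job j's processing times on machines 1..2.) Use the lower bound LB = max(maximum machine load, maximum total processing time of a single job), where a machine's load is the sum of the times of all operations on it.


Machine loads:
  Machine 1: 4 + 9 + 3 + 1 = 17
  Machine 2: 10 + 1 + 4 + 6 = 21
Max machine load = 21
Job totals:
  Job 1: 14
  Job 2: 10
  Job 3: 7
  Job 4: 7
Max job total = 14
Lower bound = max(21, 14) = 21

21


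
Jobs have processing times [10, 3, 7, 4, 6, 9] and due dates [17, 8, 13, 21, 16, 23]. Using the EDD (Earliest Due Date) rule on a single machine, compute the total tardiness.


Sort by due date (EDD order): [(3, 8), (7, 13), (6, 16), (10, 17), (4, 21), (9, 23)]
Compute completion times and tardiness:
  Job 1: p=3, d=8, C=3, tardiness=max(0,3-8)=0
  Job 2: p=7, d=13, C=10, tardiness=max(0,10-13)=0
  Job 3: p=6, d=16, C=16, tardiness=max(0,16-16)=0
  Job 4: p=10, d=17, C=26, tardiness=max(0,26-17)=9
  Job 5: p=4, d=21, C=30, tardiness=max(0,30-21)=9
  Job 6: p=9, d=23, C=39, tardiness=max(0,39-23)=16
Total tardiness = 34

34


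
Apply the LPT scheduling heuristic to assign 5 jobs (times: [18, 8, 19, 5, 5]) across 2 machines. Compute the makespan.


Sort jobs in decreasing order (LPT): [19, 18, 8, 5, 5]
Assign each job to the least loaded machine:
  Machine 1: jobs [19, 5, 5], load = 29
  Machine 2: jobs [18, 8], load = 26
Makespan = max load = 29

29


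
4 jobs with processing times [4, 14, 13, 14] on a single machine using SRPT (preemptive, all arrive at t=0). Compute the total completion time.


Since all jobs arrive at t=0, SRPT equals SPT ordering.
SPT order: [4, 13, 14, 14]
Completion times:
  Job 1: p=4, C=4
  Job 2: p=13, C=17
  Job 3: p=14, C=31
  Job 4: p=14, C=45
Total completion time = 4 + 17 + 31 + 45 = 97

97


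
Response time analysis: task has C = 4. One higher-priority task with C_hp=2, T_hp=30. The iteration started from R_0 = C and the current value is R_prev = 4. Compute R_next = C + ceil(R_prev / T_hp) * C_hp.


R_next = C + ceil(R_prev / T_hp) * C_hp
ceil(4 / 30) = ceil(0.1333) = 1
Interference = 1 * 2 = 2
R_next = 4 + 2 = 6

6


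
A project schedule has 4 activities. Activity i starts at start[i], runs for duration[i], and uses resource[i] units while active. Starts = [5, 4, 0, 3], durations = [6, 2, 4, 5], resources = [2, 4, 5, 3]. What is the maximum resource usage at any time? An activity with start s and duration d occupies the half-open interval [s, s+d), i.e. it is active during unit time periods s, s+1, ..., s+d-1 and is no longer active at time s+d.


Each activity i is active on [start_i, start_i + duration_i).
Compute total resource usage per time slot:
  t=0: active resources = [5], total = 5
  t=1: active resources = [5], total = 5
  t=2: active resources = [5], total = 5
  t=3: active resources = [5, 3], total = 8
  t=4: active resources = [4, 3], total = 7
  t=5: active resources = [2, 4, 3], total = 9
  t=6: active resources = [2, 3], total = 5
  t=7: active resources = [2, 3], total = 5
  t=8: active resources = [2], total = 2
  t=9: active resources = [2], total = 2
  t=10: active resources = [2], total = 2
Peak resource demand = 9

9


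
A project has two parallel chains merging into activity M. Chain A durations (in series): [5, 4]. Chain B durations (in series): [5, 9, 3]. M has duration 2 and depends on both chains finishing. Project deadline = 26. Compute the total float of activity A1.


Forward pass: ES(A1) = sum of predecessors on chain A = 0
EF = ES + duration = 0 + 5 = 5
Backward pass: LF(M) = deadline = 26; LS(M) = 26 - 2 = 24
LF(A1) = LS(M) - sum(successors on chain A) = 24 - 4 = 20
LS = LF - duration = 20 - 5 = 15
Total float = LS - ES = 15 - 0 = 15

15


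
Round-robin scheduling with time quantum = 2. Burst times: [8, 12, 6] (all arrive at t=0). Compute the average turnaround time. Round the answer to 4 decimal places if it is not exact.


Time quantum = 2
Execution trace:
  J1 runs 2 units, time = 2
  J2 runs 2 units, time = 4
  J3 runs 2 units, time = 6
  J1 runs 2 units, time = 8
  J2 runs 2 units, time = 10
  J3 runs 2 units, time = 12
  J1 runs 2 units, time = 14
  J2 runs 2 units, time = 16
  J3 runs 2 units, time = 18
  J1 runs 2 units, time = 20
  J2 runs 2 units, time = 22
  J2 runs 2 units, time = 24
  J2 runs 2 units, time = 26
Finish times: [20, 26, 18]
Average turnaround = 64/3 = 21.3333

21.3333


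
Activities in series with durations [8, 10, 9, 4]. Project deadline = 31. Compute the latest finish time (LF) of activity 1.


LF(activity 1) = deadline - sum of successor durations
Successors: activities 2 through 4 with durations [10, 9, 4]
Sum of successor durations = 23
LF = 31 - 23 = 8

8


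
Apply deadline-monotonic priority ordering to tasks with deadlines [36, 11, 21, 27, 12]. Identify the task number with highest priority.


Sort tasks by relative deadline (ascending):
  Task 2: deadline = 11
  Task 5: deadline = 12
  Task 3: deadline = 21
  Task 4: deadline = 27
  Task 1: deadline = 36
Priority order (highest first): [2, 5, 3, 4, 1]
Highest priority task = 2

2


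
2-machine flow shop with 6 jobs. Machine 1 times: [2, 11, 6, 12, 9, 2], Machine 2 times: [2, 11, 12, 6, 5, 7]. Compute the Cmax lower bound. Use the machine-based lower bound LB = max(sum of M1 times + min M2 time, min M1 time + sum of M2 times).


LB1 = sum(M1 times) + min(M2 times) = 42 + 2 = 44
LB2 = min(M1 times) + sum(M2 times) = 2 + 43 = 45
Lower bound = max(LB1, LB2) = max(44, 45) = 45

45


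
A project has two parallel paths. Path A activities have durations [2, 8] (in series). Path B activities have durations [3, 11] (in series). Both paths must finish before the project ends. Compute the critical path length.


Path A total = 2 + 8 = 10
Path B total = 3 + 11 = 14
Critical path = longest path = max(10, 14) = 14

14


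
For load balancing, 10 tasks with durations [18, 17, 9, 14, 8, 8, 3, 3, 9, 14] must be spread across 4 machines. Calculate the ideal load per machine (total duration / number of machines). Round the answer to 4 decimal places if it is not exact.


Total processing time = 18 + 17 + 9 + 14 + 8 + 8 + 3 + 3 + 9 + 14 = 103
Number of machines = 4
Ideal balanced load = 103 / 4 = 25.75

25.75


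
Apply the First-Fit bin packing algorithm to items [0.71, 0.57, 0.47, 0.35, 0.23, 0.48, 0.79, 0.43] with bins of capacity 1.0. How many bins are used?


Place items sequentially using First-Fit:
  Item 0.71 -> new Bin 1
  Item 0.57 -> new Bin 2
  Item 0.47 -> new Bin 3
  Item 0.35 -> Bin 2 (now 0.92)
  Item 0.23 -> Bin 1 (now 0.94)
  Item 0.48 -> Bin 3 (now 0.95)
  Item 0.79 -> new Bin 4
  Item 0.43 -> new Bin 5
Total bins used = 5

5


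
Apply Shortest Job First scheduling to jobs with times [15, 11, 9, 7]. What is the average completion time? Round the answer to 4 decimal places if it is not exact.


SJF order (ascending): [7, 9, 11, 15]
Completion times:
  Job 1: burst=7, C=7
  Job 2: burst=9, C=16
  Job 3: burst=11, C=27
  Job 4: burst=15, C=42
Average completion = 92/4 = 23.0

23.0


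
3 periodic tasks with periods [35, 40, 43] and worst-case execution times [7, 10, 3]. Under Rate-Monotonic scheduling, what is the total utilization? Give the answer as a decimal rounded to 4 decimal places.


Compute individual utilizations (exact fractions):
  Task 1: C/T = 7/35 = 1/5 (approx. 0.2)
  Task 2: C/T = 10/40 = 1/4 (approx. 0.25)
  Task 3: C/T = 3/43 (approx. 0.0698)
Total utilization U = 1/5 + 1/4 + 3/43 = 447/860
Rounded to 4 decimal places: U = 0.5198
RM (Liu & Layland) bound for 3 tasks = 0.779763; compare with U = 447/860 (approx. 0.519767)
U <= bound, so schedulable by RM sufficient condition.

0.5198


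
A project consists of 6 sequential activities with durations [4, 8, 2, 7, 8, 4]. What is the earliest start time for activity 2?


Activity 2 starts after activities 1 through 1 complete.
Predecessor durations: [4]
ES = 4 = 4

4


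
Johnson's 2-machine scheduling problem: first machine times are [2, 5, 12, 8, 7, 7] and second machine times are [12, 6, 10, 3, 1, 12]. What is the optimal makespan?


Apply Johnson's rule:
  Group 1 (a <= b): [(1, 2, 12), (2, 5, 6), (6, 7, 12)]
  Group 2 (a > b): [(3, 12, 10), (4, 8, 3), (5, 7, 1)]
Optimal job order: [1, 2, 6, 3, 4, 5]
Schedule:
  Job 1: M1 done at 2, M2 done at 14
  Job 2: M1 done at 7, M2 done at 20
  Job 6: M1 done at 14, M2 done at 32
  Job 3: M1 done at 26, M2 done at 42
  Job 4: M1 done at 34, M2 done at 45
  Job 5: M1 done at 41, M2 done at 46
Makespan = 46

46


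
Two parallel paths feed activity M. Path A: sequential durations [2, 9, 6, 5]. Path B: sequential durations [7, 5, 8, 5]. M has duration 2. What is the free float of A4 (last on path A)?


ES(A4) = sum of predecessors on chain A = 17
EF(A4) = ES + duration = 17 + 5 = 22
Successor of A4 is M. ES(M) = max(sum(A), sum(B)) = max(22, 25) = 25
Free float = ES(successor) - EF(current) = 25 - 22 = 3

3


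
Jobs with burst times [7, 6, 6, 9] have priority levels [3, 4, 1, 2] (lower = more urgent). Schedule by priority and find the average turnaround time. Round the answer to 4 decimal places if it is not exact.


Sort by priority (ascending = highest first):
Order: [(1, 6), (2, 9), (3, 7), (4, 6)]
Completion times:
  Priority 1, burst=6, C=6
  Priority 2, burst=9, C=15
  Priority 3, burst=7, C=22
  Priority 4, burst=6, C=28
Average turnaround = 71/4 = 17.75

17.75


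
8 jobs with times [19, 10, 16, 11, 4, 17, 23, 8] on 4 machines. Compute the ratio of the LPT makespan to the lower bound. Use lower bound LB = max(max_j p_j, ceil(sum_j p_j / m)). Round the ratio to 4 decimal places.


LPT order: [23, 19, 17, 16, 11, 10, 8, 4]
Machine loads after assignment: [27, 27, 27, 27]
LPT makespan = 27
Lower bound = max(max_job, ceil(total/4)) = max(23, 27) = 27
Ratio = 27 / 27 = 1.0

1.0


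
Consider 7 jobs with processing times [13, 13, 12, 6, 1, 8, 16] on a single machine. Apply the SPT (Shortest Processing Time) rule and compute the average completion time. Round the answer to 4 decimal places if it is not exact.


Sort jobs by processing time (SPT order): [1, 6, 8, 12, 13, 13, 16]
Compute completion times sequentially:
  Job 1: processing = 1, completes at 1
  Job 2: processing = 6, completes at 7
  Job 3: processing = 8, completes at 15
  Job 4: processing = 12, completes at 27
  Job 5: processing = 13, completes at 40
  Job 6: processing = 13, completes at 53
  Job 7: processing = 16, completes at 69
Sum of completion times = 212
Average completion time = 212/7 = 30.2857

30.2857


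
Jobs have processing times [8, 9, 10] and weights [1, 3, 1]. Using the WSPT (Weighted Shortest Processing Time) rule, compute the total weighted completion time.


Compute p/w ratios and sort ascending (WSPT): [(9, 3), (8, 1), (10, 1)]
Compute weighted completion times:
  Job (p=9,w=3): C=9, w*C=3*9=27
  Job (p=8,w=1): C=17, w*C=1*17=17
  Job (p=10,w=1): C=27, w*C=1*27=27
Total weighted completion time = 71

71


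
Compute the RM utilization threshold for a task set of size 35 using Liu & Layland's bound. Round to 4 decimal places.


Compute 2^(1/35) = 1.0200016094
Subtract 1: 1.0200016094 - 1 = 0.0200016094
Multiply by n: 35 * 0.0200016094 = 0.7000563290
Round to 4 dp: 0.7001

0.7001


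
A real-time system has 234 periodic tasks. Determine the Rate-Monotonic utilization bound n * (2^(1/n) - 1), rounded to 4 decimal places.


Compute 2^(1/234) = 1.0029665590
Subtract 1: 1.0029665590 - 1 = 0.0029665590
Multiply by n: 234 * 0.0029665590 = 0.6941748060
Round to 4 dp: 0.6942

0.6942


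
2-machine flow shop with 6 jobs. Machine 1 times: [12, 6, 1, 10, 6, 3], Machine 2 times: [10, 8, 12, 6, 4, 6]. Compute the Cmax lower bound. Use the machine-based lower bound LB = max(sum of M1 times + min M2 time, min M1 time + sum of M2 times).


LB1 = sum(M1 times) + min(M2 times) = 38 + 4 = 42
LB2 = min(M1 times) + sum(M2 times) = 1 + 46 = 47
Lower bound = max(LB1, LB2) = max(42, 47) = 47

47


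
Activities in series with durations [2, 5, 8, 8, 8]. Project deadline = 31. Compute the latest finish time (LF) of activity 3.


LF(activity 3) = deadline - sum of successor durations
Successors: activities 4 through 5 with durations [8, 8]
Sum of successor durations = 16
LF = 31 - 16 = 15

15


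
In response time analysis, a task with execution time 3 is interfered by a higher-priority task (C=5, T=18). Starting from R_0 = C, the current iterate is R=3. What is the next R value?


R_next = C + ceil(R_prev / T_hp) * C_hp
ceil(3 / 18) = ceil(0.1667) = 1
Interference = 1 * 5 = 5
R_next = 3 + 5 = 8

8


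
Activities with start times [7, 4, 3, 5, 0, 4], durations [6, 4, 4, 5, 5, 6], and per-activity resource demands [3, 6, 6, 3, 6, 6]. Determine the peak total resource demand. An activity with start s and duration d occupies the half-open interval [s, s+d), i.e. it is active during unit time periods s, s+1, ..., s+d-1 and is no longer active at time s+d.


Each activity i is active on [start_i, start_i + duration_i).
Compute total resource usage per time slot:
  t=0: active resources = [6], total = 6
  t=1: active resources = [6], total = 6
  t=2: active resources = [6], total = 6
  t=3: active resources = [6, 6], total = 12
  t=4: active resources = [6, 6, 6, 6], total = 24
  t=5: active resources = [6, 6, 3, 6], total = 21
  t=6: active resources = [6, 6, 3, 6], total = 21
  t=7: active resources = [3, 6, 3, 6], total = 18
  t=8: active resources = [3, 3, 6], total = 12
  t=9: active resources = [3, 3, 6], total = 12
  t=10: active resources = [3], total = 3
  t=11: active resources = [3], total = 3
  t=12: active resources = [3], total = 3
Peak resource demand = 24

24


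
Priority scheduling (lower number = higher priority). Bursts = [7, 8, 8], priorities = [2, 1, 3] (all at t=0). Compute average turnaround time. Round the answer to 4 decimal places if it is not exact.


Sort by priority (ascending = highest first):
Order: [(1, 8), (2, 7), (3, 8)]
Completion times:
  Priority 1, burst=8, C=8
  Priority 2, burst=7, C=15
  Priority 3, burst=8, C=23
Average turnaround = 46/3 = 15.3333

15.3333


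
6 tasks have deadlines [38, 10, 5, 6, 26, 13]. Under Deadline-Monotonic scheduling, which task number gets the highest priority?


Sort tasks by relative deadline (ascending):
  Task 3: deadline = 5
  Task 4: deadline = 6
  Task 2: deadline = 10
  Task 6: deadline = 13
  Task 5: deadline = 26
  Task 1: deadline = 38
Priority order (highest first): [3, 4, 2, 6, 5, 1]
Highest priority task = 3

3


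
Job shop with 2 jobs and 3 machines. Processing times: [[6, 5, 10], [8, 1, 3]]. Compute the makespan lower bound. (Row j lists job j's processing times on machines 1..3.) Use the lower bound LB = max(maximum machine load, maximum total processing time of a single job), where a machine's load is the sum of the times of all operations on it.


Machine loads:
  Machine 1: 6 + 8 = 14
  Machine 2: 5 + 1 = 6
  Machine 3: 10 + 3 = 13
Max machine load = 14
Job totals:
  Job 1: 21
  Job 2: 12
Max job total = 21
Lower bound = max(14, 21) = 21

21


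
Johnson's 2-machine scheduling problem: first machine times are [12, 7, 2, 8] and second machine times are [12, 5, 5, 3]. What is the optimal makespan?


Apply Johnson's rule:
  Group 1 (a <= b): [(3, 2, 5), (1, 12, 12)]
  Group 2 (a > b): [(2, 7, 5), (4, 8, 3)]
Optimal job order: [3, 1, 2, 4]
Schedule:
  Job 3: M1 done at 2, M2 done at 7
  Job 1: M1 done at 14, M2 done at 26
  Job 2: M1 done at 21, M2 done at 31
  Job 4: M1 done at 29, M2 done at 34
Makespan = 34

34


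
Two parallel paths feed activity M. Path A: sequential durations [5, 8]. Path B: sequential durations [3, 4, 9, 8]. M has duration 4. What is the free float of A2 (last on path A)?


ES(A2) = sum of predecessors on chain A = 5
EF(A2) = ES + duration = 5 + 8 = 13
Successor of A2 is M. ES(M) = max(sum(A), sum(B)) = max(13, 24) = 24
Free float = ES(successor) - EF(current) = 24 - 13 = 11

11


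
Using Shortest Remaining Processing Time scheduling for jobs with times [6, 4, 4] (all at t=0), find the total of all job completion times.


Since all jobs arrive at t=0, SRPT equals SPT ordering.
SPT order: [4, 4, 6]
Completion times:
  Job 1: p=4, C=4
  Job 2: p=4, C=8
  Job 3: p=6, C=14
Total completion time = 4 + 8 + 14 = 26

26


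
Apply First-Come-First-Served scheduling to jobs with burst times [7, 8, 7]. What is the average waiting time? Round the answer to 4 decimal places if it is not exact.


FCFS order (as given): [7, 8, 7]
Waiting times:
  Job 1: wait = 0
  Job 2: wait = 7
  Job 3: wait = 15
Sum of waiting times = 22
Average waiting time = 22/3 = 7.3333

7.3333


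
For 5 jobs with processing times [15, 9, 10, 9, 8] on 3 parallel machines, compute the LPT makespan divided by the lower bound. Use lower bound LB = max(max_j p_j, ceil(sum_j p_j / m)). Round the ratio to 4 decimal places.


LPT order: [15, 10, 9, 9, 8]
Machine loads after assignment: [15, 18, 18]
LPT makespan = 18
Lower bound = max(max_job, ceil(total/3)) = max(15, 17) = 17
Ratio = 18 / 17 = 1.0588

1.0588
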